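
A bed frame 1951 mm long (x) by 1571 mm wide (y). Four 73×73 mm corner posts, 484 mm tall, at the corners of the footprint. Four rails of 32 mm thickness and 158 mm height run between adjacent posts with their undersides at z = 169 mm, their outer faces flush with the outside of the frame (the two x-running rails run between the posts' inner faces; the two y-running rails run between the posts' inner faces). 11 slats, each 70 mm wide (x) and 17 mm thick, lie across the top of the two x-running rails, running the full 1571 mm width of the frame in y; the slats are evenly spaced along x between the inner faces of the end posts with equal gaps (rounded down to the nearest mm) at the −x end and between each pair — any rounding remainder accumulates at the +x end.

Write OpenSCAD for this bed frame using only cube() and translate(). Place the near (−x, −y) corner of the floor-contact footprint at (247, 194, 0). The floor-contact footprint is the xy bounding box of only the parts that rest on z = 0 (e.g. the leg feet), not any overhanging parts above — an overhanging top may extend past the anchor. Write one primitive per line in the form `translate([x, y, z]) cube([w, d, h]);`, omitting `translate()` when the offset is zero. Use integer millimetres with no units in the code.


translate([247, 194, 0]) cube([73, 73, 484]);
translate([247, 1692, 0]) cube([73, 73, 484]);
translate([2125, 194, 0]) cube([73, 73, 484]);
translate([2125, 1692, 0]) cube([73, 73, 484]);
translate([320, 194, 169]) cube([1805, 32, 158]);
translate([320, 1733, 169]) cube([1805, 32, 158]);
translate([247, 267, 169]) cube([32, 1425, 158]);
translate([2166, 267, 169]) cube([32, 1425, 158]);
translate([406, 194, 327]) cube([70, 1571, 17]);
translate([562, 194, 327]) cube([70, 1571, 17]);
translate([718, 194, 327]) cube([70, 1571, 17]);
translate([874, 194, 327]) cube([70, 1571, 17]);
translate([1030, 194, 327]) cube([70, 1571, 17]);
translate([1186, 194, 327]) cube([70, 1571, 17]);
translate([1342, 194, 327]) cube([70, 1571, 17]);
translate([1498, 194, 327]) cube([70, 1571, 17]);
translate([1654, 194, 327]) cube([70, 1571, 17]);
translate([1810, 194, 327]) cube([70, 1571, 17]);
translate([1966, 194, 327]) cube([70, 1571, 17]);


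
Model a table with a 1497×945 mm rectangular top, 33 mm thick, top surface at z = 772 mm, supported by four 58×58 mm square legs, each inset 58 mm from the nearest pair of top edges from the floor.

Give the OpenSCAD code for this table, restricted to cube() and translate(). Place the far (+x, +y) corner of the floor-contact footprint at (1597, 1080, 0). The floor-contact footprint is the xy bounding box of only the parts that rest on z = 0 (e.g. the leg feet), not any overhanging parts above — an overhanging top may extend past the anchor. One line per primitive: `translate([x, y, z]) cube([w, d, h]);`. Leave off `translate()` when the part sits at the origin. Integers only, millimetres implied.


translate([158, 193, 739]) cube([1497, 945, 33]);
translate([216, 251, 0]) cube([58, 58, 739]);
translate([1539, 251, 0]) cube([58, 58, 739]);
translate([216, 1022, 0]) cube([58, 58, 739]);
translate([1539, 1022, 0]) cube([58, 58, 739]);


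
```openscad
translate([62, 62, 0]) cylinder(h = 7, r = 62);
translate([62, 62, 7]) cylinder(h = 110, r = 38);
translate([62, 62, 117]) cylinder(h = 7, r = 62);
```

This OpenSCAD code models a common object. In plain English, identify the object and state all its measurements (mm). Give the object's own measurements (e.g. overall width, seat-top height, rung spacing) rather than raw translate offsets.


A spool: two coaxial disc flanges of radius 62 mm and thickness 7 mm, joined by a core cylinder of radius 38 mm and height 110 mm. The lower flange rests on z = 0 and the three cylinders share a vertical axis.


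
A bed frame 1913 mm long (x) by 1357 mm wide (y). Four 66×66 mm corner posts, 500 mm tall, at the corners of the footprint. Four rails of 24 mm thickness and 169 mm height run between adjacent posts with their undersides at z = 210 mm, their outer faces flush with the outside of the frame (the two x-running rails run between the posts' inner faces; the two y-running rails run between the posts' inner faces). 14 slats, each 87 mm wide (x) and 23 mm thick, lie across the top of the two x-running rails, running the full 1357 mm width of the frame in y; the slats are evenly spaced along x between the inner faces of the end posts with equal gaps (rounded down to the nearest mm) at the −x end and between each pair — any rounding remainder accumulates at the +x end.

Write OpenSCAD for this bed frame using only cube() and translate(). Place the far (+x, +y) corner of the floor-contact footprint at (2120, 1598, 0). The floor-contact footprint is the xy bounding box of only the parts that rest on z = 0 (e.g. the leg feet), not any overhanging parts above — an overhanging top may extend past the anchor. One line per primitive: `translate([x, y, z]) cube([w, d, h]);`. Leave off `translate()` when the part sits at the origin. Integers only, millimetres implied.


translate([207, 241, 0]) cube([66, 66, 500]);
translate([207, 1532, 0]) cube([66, 66, 500]);
translate([2054, 241, 0]) cube([66, 66, 500]);
translate([2054, 1532, 0]) cube([66, 66, 500]);
translate([273, 241, 210]) cube([1781, 24, 169]);
translate([273, 1574, 210]) cube([1781, 24, 169]);
translate([207, 307, 210]) cube([24, 1225, 169]);
translate([2096, 307, 210]) cube([24, 1225, 169]);
translate([310, 241, 379]) cube([87, 1357, 23]);
translate([434, 241, 379]) cube([87, 1357, 23]);
translate([558, 241, 379]) cube([87, 1357, 23]);
translate([682, 241, 379]) cube([87, 1357, 23]);
translate([806, 241, 379]) cube([87, 1357, 23]);
translate([930, 241, 379]) cube([87, 1357, 23]);
translate([1054, 241, 379]) cube([87, 1357, 23]);
translate([1178, 241, 379]) cube([87, 1357, 23]);
translate([1302, 241, 379]) cube([87, 1357, 23]);
translate([1426, 241, 379]) cube([87, 1357, 23]);
translate([1550, 241, 379]) cube([87, 1357, 23]);
translate([1674, 241, 379]) cube([87, 1357, 23]);
translate([1798, 241, 379]) cube([87, 1357, 23]);
translate([1922, 241, 379]) cube([87, 1357, 23]);


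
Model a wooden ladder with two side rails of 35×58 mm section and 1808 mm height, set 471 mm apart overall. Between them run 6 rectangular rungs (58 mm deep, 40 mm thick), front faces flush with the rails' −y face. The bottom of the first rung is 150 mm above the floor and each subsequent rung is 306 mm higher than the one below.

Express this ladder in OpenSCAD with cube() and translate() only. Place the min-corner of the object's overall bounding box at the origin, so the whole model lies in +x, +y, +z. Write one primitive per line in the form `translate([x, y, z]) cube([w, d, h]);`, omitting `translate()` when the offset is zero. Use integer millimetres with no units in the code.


cube([35, 58, 1808]);
translate([436, 0, 0]) cube([35, 58, 1808]);
translate([35, 0, 150]) cube([401, 58, 40]);
translate([35, 0, 456]) cube([401, 58, 40]);
translate([35, 0, 762]) cube([401, 58, 40]);
translate([35, 0, 1068]) cube([401, 58, 40]);
translate([35, 0, 1374]) cube([401, 58, 40]);
translate([35, 0, 1680]) cube([401, 58, 40]);


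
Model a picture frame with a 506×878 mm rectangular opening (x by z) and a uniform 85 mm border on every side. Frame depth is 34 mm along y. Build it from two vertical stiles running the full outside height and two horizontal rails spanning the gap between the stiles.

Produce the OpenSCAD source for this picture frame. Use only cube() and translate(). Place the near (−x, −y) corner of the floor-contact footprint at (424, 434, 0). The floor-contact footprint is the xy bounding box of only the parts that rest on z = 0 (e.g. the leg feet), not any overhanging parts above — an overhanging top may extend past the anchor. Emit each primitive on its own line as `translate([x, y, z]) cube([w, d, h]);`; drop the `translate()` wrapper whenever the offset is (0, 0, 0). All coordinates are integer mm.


translate([424, 434, 0]) cube([85, 34, 1048]);
translate([1015, 434, 0]) cube([85, 34, 1048]);
translate([509, 434, 0]) cube([506, 34, 85]);
translate([509, 434, 963]) cube([506, 34, 85]);


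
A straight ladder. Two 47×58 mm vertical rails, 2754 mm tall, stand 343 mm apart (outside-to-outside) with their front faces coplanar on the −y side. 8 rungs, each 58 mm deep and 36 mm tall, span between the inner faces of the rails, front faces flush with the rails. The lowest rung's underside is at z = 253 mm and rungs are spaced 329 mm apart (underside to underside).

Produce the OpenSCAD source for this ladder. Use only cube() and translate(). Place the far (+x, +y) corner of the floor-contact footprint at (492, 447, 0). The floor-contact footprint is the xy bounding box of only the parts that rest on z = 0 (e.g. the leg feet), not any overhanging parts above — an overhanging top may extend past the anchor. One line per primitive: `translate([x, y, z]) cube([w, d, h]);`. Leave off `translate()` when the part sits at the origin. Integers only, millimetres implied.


translate([149, 389, 0]) cube([47, 58, 2754]);
translate([445, 389, 0]) cube([47, 58, 2754]);
translate([196, 389, 253]) cube([249, 58, 36]);
translate([196, 389, 582]) cube([249, 58, 36]);
translate([196, 389, 911]) cube([249, 58, 36]);
translate([196, 389, 1240]) cube([249, 58, 36]);
translate([196, 389, 1569]) cube([249, 58, 36]);
translate([196, 389, 1898]) cube([249, 58, 36]);
translate([196, 389, 2227]) cube([249, 58, 36]);
translate([196, 389, 2556]) cube([249, 58, 36]);


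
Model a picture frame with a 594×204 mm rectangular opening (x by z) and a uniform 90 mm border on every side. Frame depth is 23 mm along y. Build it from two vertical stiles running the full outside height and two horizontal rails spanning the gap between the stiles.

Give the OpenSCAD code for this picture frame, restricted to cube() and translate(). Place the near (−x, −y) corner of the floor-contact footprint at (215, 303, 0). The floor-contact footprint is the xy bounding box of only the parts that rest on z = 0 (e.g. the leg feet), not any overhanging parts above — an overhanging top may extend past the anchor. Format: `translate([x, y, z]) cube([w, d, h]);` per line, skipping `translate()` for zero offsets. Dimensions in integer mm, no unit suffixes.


translate([215, 303, 0]) cube([90, 23, 384]);
translate([899, 303, 0]) cube([90, 23, 384]);
translate([305, 303, 0]) cube([594, 23, 90]);
translate([305, 303, 294]) cube([594, 23, 90]);


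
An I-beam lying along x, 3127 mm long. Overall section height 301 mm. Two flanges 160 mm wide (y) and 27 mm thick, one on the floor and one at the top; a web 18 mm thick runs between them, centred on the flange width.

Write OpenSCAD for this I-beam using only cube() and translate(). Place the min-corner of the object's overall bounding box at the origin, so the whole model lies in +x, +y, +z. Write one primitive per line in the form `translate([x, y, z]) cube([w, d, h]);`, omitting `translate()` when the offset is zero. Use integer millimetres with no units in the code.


cube([3127, 160, 27]);
translate([0, 71, 27]) cube([3127, 18, 247]);
translate([0, 0, 274]) cube([3127, 160, 27]);


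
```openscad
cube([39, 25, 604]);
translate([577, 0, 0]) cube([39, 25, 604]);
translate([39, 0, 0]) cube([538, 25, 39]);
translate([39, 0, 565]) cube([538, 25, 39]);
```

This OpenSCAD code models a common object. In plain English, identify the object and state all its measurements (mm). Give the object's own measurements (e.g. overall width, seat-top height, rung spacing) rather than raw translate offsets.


A rectangular picture frame lying in the x–z plane (depth along y). The opening is 538 mm wide (x) by 526 mm tall (z), surrounded by a border 39 mm wide on all four sides. The frame is 25 mm deep and is made of two full-height vertical stiles with two horizontal rails fitted between them.


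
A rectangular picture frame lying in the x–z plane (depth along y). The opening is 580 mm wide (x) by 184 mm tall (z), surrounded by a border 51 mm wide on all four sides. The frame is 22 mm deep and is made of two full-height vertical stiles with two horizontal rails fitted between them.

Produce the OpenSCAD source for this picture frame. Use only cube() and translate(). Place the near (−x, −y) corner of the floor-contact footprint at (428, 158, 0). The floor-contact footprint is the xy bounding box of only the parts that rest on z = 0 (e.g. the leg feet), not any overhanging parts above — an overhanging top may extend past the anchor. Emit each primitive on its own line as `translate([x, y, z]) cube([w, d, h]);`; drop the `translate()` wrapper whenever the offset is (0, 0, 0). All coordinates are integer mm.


translate([428, 158, 0]) cube([51, 22, 286]);
translate([1059, 158, 0]) cube([51, 22, 286]);
translate([479, 158, 0]) cube([580, 22, 51]);
translate([479, 158, 235]) cube([580, 22, 51]);


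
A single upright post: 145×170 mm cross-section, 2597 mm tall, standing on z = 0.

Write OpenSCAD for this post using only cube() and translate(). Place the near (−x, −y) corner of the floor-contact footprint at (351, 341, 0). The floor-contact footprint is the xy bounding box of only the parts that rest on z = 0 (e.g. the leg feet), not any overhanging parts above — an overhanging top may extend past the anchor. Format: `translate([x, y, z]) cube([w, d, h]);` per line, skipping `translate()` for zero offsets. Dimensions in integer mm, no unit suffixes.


translate([351, 341, 0]) cube([145, 170, 2597]);


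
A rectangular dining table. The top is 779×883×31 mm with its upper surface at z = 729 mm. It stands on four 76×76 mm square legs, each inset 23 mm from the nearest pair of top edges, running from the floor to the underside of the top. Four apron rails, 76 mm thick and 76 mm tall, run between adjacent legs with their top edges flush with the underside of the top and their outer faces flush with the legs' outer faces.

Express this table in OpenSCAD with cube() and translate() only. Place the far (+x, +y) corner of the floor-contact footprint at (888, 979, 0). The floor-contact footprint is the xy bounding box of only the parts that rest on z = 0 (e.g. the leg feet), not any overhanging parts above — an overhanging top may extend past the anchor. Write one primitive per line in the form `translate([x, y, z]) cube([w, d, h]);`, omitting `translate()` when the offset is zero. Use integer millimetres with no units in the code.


translate([132, 119, 698]) cube([779, 883, 31]);
translate([155, 142, 0]) cube([76, 76, 698]);
translate([812, 142, 0]) cube([76, 76, 698]);
translate([155, 903, 0]) cube([76, 76, 698]);
translate([812, 903, 0]) cube([76, 76, 698]);
translate([231, 142, 622]) cube([581, 76, 76]);
translate([231, 903, 622]) cube([581, 76, 76]);
translate([155, 218, 622]) cube([76, 685, 76]);
translate([812, 218, 622]) cube([76, 685, 76]);


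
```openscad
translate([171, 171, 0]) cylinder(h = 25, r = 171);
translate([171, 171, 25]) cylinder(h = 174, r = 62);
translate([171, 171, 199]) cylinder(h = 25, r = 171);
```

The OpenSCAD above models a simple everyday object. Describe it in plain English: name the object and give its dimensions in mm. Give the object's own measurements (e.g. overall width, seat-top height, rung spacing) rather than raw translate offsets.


A spool: two coaxial disc flanges of radius 171 mm and thickness 25 mm, joined by a core cylinder of radius 62 mm and height 174 mm. The lower flange rests on z = 0 and the three cylinders share a vertical axis.


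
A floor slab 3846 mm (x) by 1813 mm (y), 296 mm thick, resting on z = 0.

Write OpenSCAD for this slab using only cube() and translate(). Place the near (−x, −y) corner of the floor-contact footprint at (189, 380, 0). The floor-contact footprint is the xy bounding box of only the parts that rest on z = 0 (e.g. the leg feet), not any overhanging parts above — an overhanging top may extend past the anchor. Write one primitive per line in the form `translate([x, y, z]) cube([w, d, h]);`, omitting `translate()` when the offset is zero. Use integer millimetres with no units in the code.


translate([189, 380, 0]) cube([3846, 1813, 296]);


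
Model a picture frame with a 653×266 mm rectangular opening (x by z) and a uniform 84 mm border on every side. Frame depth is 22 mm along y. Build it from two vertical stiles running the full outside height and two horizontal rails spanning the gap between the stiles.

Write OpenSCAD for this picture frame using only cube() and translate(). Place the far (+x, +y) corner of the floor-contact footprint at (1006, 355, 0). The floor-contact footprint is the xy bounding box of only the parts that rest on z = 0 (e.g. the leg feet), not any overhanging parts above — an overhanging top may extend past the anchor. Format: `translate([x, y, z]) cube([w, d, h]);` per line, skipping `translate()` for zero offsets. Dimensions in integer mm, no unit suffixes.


translate([185, 333, 0]) cube([84, 22, 434]);
translate([922, 333, 0]) cube([84, 22, 434]);
translate([269, 333, 0]) cube([653, 22, 84]);
translate([269, 333, 350]) cube([653, 22, 84]);


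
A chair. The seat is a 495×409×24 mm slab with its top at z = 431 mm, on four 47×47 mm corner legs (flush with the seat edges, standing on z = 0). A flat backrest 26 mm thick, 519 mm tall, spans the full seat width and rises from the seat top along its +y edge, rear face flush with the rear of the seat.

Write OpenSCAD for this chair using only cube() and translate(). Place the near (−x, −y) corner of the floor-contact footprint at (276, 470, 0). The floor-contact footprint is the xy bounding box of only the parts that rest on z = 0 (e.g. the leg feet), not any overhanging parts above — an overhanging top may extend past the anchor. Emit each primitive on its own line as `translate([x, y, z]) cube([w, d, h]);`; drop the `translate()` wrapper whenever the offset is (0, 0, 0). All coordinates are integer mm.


translate([276, 470, 407]) cube([495, 409, 24]);
translate([276, 470, 0]) cube([47, 47, 407]);
translate([724, 470, 0]) cube([47, 47, 407]);
translate([276, 832, 0]) cube([47, 47, 407]);
translate([724, 832, 0]) cube([47, 47, 407]);
translate([276, 853, 431]) cube([495, 26, 519]);


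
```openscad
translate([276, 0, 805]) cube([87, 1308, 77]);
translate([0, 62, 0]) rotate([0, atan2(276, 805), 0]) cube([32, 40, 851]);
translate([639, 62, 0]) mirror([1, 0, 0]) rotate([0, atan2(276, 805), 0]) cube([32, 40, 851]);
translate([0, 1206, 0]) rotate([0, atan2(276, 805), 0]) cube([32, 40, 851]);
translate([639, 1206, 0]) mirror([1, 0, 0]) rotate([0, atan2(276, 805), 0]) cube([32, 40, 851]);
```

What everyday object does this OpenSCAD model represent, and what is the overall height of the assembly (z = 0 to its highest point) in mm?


A sawhorse. The overall height is 882 mm.

A beam across two mirrored pairs of raked legs — a sawhorse. The beam's underside is at z = 805 (matching the legs' vertical rise in atan2(276, 805)) and the beam is 77 mm tall, so its top is at 805 + 77 = 882 mm. The raked legs top out at the beam's underside, so that is the highest point.


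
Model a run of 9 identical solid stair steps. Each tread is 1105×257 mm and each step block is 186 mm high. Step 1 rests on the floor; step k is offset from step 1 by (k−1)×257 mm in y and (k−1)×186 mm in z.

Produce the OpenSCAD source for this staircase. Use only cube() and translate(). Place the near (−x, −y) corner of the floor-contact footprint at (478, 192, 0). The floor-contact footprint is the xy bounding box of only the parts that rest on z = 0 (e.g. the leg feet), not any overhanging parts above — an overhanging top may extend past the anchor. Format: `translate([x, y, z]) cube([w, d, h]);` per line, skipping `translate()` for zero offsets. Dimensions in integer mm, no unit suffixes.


translate([478, 192, 0]) cube([1105, 257, 186]);
translate([478, 449, 186]) cube([1105, 257, 186]);
translate([478, 706, 372]) cube([1105, 257, 186]);
translate([478, 963, 558]) cube([1105, 257, 186]);
translate([478, 1220, 744]) cube([1105, 257, 186]);
translate([478, 1477, 930]) cube([1105, 257, 186]);
translate([478, 1734, 1116]) cube([1105, 257, 186]);
translate([478, 1991, 1302]) cube([1105, 257, 186]);
translate([478, 2248, 1488]) cube([1105, 257, 186]);


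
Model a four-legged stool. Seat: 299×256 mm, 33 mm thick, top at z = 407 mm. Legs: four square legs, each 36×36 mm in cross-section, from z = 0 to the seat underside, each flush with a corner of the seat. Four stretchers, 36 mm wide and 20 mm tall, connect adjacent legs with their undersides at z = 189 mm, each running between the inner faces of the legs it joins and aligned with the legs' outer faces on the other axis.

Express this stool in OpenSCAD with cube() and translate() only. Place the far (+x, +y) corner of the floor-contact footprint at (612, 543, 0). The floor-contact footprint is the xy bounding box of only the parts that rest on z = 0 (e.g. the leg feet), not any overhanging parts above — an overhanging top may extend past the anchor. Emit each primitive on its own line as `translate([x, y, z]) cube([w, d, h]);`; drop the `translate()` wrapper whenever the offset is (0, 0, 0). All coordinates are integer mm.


translate([313, 287, 374]) cube([299, 256, 33]);
translate([313, 287, 0]) cube([36, 36, 374]);
translate([576, 287, 0]) cube([36, 36, 374]);
translate([313, 507, 0]) cube([36, 36, 374]);
translate([576, 507, 0]) cube([36, 36, 374]);
translate([349, 287, 189]) cube([227, 36, 20]);
translate([349, 507, 189]) cube([227, 36, 20]);
translate([313, 323, 189]) cube([36, 184, 20]);
translate([576, 323, 189]) cube([36, 184, 20]);


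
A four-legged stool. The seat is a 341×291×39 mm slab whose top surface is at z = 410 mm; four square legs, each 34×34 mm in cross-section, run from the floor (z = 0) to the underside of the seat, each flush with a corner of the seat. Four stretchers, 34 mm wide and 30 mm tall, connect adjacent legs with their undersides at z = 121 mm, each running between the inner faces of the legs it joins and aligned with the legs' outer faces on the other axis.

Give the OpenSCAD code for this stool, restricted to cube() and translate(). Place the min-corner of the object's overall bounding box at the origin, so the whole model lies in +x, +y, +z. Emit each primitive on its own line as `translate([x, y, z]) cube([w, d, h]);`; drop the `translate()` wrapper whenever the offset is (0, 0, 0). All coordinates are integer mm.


translate([0, 0, 371]) cube([341, 291, 39]);
cube([34, 34, 371]);
translate([307, 0, 0]) cube([34, 34, 371]);
translate([0, 257, 0]) cube([34, 34, 371]);
translate([307, 257, 0]) cube([34, 34, 371]);
translate([34, 0, 121]) cube([273, 34, 30]);
translate([34, 257, 121]) cube([273, 34, 30]);
translate([0, 34, 121]) cube([34, 223, 30]);
translate([307, 34, 121]) cube([34, 223, 30]);


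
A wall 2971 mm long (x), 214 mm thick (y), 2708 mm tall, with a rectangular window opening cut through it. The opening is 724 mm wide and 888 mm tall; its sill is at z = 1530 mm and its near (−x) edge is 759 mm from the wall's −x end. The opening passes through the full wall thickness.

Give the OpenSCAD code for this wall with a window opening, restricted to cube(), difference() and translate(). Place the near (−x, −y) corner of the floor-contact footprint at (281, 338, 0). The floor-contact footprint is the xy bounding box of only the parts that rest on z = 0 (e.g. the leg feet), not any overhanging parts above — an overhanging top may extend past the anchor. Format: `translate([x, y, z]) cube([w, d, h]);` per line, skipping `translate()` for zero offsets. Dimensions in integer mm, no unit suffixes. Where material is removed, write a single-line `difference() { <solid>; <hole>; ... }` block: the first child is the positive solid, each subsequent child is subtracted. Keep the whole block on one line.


difference() { translate([281, 338, 0]) cube([2971, 214, 2708]); translate([1040, 338, 1530]) cube([724, 214, 888]); }


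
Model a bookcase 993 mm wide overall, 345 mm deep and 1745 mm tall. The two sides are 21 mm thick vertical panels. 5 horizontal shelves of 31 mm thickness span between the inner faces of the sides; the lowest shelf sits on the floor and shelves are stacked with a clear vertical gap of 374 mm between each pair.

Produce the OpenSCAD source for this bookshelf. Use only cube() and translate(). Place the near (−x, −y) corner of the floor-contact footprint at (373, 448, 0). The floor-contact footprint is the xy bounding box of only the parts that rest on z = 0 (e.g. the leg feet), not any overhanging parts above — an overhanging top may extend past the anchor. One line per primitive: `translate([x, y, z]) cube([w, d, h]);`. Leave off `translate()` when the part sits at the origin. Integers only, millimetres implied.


translate([373, 448, 0]) cube([21, 345, 1745]);
translate([1345, 448, 0]) cube([21, 345, 1745]);
translate([394, 448, 0]) cube([951, 345, 31]);
translate([394, 448, 405]) cube([951, 345, 31]);
translate([394, 448, 810]) cube([951, 345, 31]);
translate([394, 448, 1215]) cube([951, 345, 31]);
translate([394, 448, 1620]) cube([951, 345, 31]);


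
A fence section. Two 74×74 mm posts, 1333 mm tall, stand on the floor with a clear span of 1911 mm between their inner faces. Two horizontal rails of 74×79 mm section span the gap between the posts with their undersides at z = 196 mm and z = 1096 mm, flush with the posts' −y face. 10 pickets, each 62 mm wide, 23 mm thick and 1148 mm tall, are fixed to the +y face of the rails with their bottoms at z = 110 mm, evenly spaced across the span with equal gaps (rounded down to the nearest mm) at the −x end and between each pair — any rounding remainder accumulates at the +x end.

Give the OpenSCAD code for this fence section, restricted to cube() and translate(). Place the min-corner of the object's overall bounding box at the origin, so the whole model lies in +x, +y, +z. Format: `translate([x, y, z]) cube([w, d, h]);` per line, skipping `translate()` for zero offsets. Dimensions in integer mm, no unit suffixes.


cube([74, 74, 1333]);
translate([1985, 0, 0]) cube([74, 74, 1333]);
translate([74, 0, 196]) cube([1911, 74, 79]);
translate([74, 0, 1096]) cube([1911, 74, 79]);
translate([191, 74, 110]) cube([62, 23, 1148]);
translate([370, 74, 110]) cube([62, 23, 1148]);
translate([549, 74, 110]) cube([62, 23, 1148]);
translate([728, 74, 110]) cube([62, 23, 1148]);
translate([907, 74, 110]) cube([62, 23, 1148]);
translate([1086, 74, 110]) cube([62, 23, 1148]);
translate([1265, 74, 110]) cube([62, 23, 1148]);
translate([1444, 74, 110]) cube([62, 23, 1148]);
translate([1623, 74, 110]) cube([62, 23, 1148]);
translate([1802, 74, 110]) cube([62, 23, 1148]);


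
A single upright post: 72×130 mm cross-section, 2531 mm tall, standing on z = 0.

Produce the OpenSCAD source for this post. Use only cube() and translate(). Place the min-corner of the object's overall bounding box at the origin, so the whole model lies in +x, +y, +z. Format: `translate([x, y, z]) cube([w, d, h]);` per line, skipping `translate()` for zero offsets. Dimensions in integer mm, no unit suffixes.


cube([72, 130, 2531]);


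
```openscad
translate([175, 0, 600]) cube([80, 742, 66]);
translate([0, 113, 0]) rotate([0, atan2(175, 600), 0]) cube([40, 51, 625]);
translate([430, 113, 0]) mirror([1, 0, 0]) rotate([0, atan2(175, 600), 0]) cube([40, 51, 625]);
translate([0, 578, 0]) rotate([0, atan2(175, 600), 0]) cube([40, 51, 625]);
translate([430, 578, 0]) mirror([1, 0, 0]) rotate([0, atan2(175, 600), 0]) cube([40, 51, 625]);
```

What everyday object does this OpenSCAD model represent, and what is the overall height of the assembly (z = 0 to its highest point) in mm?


A sawhorse. The overall height is 666 mm.

A beam across two mirrored pairs of raked legs — a sawhorse. The beam's underside is at z = 600 (matching the legs' vertical rise in atan2(175, 600)) and the beam is 66 mm tall, so its top is at 600 + 66 = 666 mm. The raked legs top out at the beam's underside, so that is the highest point.


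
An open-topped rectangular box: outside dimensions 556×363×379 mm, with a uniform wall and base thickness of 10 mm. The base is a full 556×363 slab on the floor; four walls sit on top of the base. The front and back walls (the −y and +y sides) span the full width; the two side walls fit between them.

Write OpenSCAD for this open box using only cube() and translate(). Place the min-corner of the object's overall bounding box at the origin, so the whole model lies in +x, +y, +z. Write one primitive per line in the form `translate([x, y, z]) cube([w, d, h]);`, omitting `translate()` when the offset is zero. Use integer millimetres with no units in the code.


cube([556, 363, 10]);
translate([0, 0, 10]) cube([556, 10, 369]);
translate([0, 353, 10]) cube([556, 10, 369]);
translate([0, 10, 10]) cube([10, 343, 369]);
translate([546, 10, 10]) cube([10, 343, 369]);


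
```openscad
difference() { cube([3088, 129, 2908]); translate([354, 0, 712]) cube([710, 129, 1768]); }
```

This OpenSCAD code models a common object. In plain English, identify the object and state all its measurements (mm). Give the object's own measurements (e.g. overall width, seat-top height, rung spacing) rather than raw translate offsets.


A wall 3088 mm long (x), 129 mm thick (y), 2908 mm tall, with a rectangular window opening cut through it. The opening is 710 mm wide and 1768 mm tall; its sill is at z = 712 mm and its near (−x) edge is 354 mm from the wall's −x end. The opening passes through the full wall thickness.


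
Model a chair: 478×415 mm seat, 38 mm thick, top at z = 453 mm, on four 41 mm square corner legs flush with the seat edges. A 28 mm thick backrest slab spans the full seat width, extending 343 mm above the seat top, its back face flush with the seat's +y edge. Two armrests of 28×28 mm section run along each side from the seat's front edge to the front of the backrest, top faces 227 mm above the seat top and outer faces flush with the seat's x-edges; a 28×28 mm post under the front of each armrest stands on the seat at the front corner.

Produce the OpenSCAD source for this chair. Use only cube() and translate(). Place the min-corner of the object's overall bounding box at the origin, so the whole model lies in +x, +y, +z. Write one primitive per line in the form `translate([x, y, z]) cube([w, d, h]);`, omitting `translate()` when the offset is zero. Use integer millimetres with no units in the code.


translate([0, 0, 415]) cube([478, 415, 38]);
cube([41, 41, 415]);
translate([437, 0, 0]) cube([41, 41, 415]);
translate([0, 374, 0]) cube([41, 41, 415]);
translate([437, 374, 0]) cube([41, 41, 415]);
translate([0, 387, 453]) cube([478, 28, 343]);
translate([0, 0, 652]) cube([28, 387, 28]);
translate([450, 0, 652]) cube([28, 387, 28]);
translate([0, 0, 453]) cube([28, 28, 199]);
translate([450, 0, 453]) cube([28, 28, 199]);


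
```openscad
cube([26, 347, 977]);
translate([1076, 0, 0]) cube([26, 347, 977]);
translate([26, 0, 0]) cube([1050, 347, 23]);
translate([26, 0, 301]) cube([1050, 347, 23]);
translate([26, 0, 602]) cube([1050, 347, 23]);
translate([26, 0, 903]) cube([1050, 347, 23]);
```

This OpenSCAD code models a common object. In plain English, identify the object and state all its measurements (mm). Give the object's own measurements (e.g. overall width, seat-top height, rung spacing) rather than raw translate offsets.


An open bookshelf. Two side panels, each 26 mm thick, 347 mm deep and 977 mm tall, stand 1102 mm apart (outside-to-outside). Between them sit 4 shelves, each 23 mm thick and 347 mm deep, spanning the full gap between the sides. The bottom shelf rests on the floor (its underside at z = 0) and the clear gap between one shelf's top and the next shelf's underside is 278 mm.


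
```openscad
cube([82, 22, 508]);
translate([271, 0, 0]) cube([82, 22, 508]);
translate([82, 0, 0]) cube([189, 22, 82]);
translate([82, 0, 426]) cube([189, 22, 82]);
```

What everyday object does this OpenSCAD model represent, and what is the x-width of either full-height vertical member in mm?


A picture frame. The border width is 82 mm.

Four thin pieces enclosing a rectangular opening — a picture frame. The two full-height stiles are 508 mm tall; the top rail sits at z = 426 and is 82 mm tall, so the border above the opening is 508 − 426 = 82 mm, matching the stile x-width.


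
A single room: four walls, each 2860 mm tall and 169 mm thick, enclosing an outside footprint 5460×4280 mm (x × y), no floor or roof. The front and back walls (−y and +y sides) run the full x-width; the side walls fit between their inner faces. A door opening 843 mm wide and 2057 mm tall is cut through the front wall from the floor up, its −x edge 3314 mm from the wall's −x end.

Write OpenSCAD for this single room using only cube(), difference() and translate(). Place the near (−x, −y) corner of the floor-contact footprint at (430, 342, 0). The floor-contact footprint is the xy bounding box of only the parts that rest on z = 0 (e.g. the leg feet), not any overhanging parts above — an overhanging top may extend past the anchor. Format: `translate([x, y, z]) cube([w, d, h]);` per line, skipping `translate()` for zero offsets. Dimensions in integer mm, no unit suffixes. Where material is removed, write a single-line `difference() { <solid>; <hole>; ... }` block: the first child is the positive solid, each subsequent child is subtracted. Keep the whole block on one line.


difference() { translate([430, 342, 0]) cube([5460, 169, 2860]); translate([3744, 342, 0]) cube([843, 169, 2057]); }
translate([430, 4453, 0]) cube([5460, 169, 2860]);
translate([430, 511, 0]) cube([169, 3942, 2860]);
translate([5721, 511, 0]) cube([169, 3942, 2860]);


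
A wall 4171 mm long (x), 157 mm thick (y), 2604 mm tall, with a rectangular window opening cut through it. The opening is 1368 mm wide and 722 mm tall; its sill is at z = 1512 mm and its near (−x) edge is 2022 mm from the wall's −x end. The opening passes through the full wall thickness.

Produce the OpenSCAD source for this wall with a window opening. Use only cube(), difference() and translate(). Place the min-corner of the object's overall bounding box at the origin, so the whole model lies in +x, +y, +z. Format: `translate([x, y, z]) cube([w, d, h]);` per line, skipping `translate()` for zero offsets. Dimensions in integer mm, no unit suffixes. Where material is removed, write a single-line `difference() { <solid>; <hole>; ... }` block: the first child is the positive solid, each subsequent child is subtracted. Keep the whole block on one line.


difference() { cube([4171, 157, 2604]); translate([2022, 0, 1512]) cube([1368, 157, 722]); }


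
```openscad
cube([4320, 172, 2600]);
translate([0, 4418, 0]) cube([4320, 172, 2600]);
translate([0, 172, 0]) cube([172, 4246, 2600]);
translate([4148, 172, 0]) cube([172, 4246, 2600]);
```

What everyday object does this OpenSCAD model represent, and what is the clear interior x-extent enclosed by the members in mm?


A house (or room) frame. The interior width is 3976 mm.

Four 2600 mm walls enclosing a rectangle with no floor or roof — a room or house frame. Outside width is 4320 mm and wall thickness is 172 mm, so the interior width is 4320 − 2 × 172 = 3976 mm.


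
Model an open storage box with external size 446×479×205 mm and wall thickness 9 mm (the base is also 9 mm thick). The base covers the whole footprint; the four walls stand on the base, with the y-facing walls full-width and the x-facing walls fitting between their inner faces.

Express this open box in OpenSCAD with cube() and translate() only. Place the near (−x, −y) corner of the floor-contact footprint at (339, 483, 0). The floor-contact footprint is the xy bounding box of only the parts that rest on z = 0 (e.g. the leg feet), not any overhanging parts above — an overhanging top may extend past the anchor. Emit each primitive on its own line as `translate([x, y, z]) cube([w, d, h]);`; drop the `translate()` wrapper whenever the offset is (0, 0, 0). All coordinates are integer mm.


translate([339, 483, 0]) cube([446, 479, 9]);
translate([339, 483, 9]) cube([446, 9, 196]);
translate([339, 953, 9]) cube([446, 9, 196]);
translate([339, 492, 9]) cube([9, 461, 196]);
translate([776, 492, 9]) cube([9, 461, 196]);


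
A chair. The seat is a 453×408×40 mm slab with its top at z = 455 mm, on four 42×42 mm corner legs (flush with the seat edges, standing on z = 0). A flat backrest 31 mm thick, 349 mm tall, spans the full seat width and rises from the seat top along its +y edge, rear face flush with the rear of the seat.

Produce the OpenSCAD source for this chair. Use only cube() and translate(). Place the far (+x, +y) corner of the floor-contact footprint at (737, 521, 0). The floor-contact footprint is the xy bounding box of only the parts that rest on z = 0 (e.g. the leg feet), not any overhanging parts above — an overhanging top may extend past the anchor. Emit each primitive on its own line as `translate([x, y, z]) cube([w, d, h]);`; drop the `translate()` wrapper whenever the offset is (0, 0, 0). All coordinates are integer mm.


translate([284, 113, 415]) cube([453, 408, 40]);
translate([284, 113, 0]) cube([42, 42, 415]);
translate([695, 113, 0]) cube([42, 42, 415]);
translate([284, 479, 0]) cube([42, 42, 415]);
translate([695, 479, 0]) cube([42, 42, 415]);
translate([284, 490, 455]) cube([453, 31, 349]);


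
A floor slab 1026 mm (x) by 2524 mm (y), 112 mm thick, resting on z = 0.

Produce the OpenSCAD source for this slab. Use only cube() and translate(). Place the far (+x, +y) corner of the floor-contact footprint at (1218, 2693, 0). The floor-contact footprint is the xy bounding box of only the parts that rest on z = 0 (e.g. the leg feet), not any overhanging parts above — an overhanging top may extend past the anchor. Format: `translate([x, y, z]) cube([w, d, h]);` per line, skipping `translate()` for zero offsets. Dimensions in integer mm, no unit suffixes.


translate([192, 169, 0]) cube([1026, 2524, 112]);


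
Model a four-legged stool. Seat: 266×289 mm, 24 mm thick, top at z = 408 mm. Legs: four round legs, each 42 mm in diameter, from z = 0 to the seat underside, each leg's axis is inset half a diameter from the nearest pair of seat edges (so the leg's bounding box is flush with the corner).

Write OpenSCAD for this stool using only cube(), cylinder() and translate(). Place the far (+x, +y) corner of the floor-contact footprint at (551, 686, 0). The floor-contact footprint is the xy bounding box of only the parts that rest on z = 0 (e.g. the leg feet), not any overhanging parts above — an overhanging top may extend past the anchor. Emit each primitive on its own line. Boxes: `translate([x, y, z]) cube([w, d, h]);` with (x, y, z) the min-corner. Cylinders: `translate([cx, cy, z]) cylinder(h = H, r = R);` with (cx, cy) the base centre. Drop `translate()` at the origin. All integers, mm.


translate([285, 397, 384]) cube([266, 289, 24]);
translate([306, 418, 0]) cylinder(h = 384, r = 21);
translate([530, 418, 0]) cylinder(h = 384, r = 21);
translate([306, 665, 0]) cylinder(h = 384, r = 21);
translate([530, 665, 0]) cylinder(h = 384, r = 21);


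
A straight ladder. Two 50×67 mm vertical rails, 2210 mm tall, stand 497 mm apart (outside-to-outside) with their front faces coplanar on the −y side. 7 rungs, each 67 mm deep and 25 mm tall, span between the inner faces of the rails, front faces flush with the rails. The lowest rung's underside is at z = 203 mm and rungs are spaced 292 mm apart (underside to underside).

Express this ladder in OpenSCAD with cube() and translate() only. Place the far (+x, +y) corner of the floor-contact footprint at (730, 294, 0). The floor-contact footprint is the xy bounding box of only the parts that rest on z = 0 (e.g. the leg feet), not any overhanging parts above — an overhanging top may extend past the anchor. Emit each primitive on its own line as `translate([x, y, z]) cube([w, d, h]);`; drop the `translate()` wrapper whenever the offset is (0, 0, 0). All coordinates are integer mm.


translate([233, 227, 0]) cube([50, 67, 2210]);
translate([680, 227, 0]) cube([50, 67, 2210]);
translate([283, 227, 203]) cube([397, 67, 25]);
translate([283, 227, 495]) cube([397, 67, 25]);
translate([283, 227, 787]) cube([397, 67, 25]);
translate([283, 227, 1079]) cube([397, 67, 25]);
translate([283, 227, 1371]) cube([397, 67, 25]);
translate([283, 227, 1663]) cube([397, 67, 25]);
translate([283, 227, 1955]) cube([397, 67, 25]);
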